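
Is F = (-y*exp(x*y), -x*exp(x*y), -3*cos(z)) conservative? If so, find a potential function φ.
Yes, F is conservative. φ = -exp(x*y) - 3*sin(z)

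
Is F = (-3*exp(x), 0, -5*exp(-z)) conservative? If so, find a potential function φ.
Yes, F is conservative. φ = -3*exp(x) + 5*exp(-z)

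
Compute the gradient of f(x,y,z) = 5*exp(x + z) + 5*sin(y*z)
(5*exp(x + z), 5*z*cos(y*z), 5*y*cos(y*z) + 5*exp(x + z))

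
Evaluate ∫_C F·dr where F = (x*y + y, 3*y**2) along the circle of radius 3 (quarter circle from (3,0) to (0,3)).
18 - 9*pi/4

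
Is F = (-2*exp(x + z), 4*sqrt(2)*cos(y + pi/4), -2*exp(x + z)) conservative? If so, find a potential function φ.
Yes, F is conservative. φ = -2*exp(x + z) + 4*sqrt(2)*sin(y + pi/4)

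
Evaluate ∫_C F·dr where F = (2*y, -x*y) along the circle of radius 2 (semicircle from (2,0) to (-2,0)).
-4*pi - 16/3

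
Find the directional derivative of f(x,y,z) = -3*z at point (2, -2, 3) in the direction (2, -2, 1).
-1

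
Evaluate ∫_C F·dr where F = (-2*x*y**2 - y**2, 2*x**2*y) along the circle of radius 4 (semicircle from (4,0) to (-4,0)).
256/3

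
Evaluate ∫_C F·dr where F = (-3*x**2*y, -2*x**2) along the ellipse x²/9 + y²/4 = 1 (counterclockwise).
81*pi/2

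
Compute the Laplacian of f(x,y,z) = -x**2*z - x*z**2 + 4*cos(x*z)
-4*x**2*cos(x*z) - 2*x - 4*z**2*cos(x*z) - 2*z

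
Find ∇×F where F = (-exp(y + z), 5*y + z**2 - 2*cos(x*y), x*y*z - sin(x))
(z*(x - 2), -y*z - exp(y + z) + cos(x), 2*y*sin(x*y) + exp(y + z))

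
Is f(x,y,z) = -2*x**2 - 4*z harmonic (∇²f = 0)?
No, ∇²f = -4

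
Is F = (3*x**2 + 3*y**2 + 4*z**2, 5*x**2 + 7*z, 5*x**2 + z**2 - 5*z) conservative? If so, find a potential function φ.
No, ∇×F = (-7, -10*x + 8*z, 10*x - 6*y) ≠ 0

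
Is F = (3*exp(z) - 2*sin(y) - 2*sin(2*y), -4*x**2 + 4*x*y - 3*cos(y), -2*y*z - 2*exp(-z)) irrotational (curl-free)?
No, ∇×F = (-2*z, 3*exp(z), -8*x + 4*y + 2*cos(y) + 4*cos(2*y))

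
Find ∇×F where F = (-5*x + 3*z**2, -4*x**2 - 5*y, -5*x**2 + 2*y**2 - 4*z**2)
(4*y, 10*x + 6*z, -8*x)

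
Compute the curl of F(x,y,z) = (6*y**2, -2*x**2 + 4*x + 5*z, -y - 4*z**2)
(-6, 0, -4*x - 12*y + 4)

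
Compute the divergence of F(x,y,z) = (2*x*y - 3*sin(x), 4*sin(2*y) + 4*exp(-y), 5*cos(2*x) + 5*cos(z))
2*y - 5*sin(z) - 3*cos(x) + 8*cos(2*y) - 4*exp(-y)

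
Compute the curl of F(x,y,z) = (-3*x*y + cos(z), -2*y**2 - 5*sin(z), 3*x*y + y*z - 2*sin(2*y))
(3*x + z - 4*cos(2*y) + 5*cos(z), -3*y - sin(z), 3*x)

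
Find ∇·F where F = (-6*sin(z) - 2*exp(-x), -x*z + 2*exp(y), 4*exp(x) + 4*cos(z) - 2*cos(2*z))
2*exp(y) - 4*sin(z) + 4*sin(2*z) + 2*exp(-x)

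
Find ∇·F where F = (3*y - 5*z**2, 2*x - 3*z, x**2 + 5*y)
0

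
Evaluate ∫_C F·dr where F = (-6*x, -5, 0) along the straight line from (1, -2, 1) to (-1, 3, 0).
-25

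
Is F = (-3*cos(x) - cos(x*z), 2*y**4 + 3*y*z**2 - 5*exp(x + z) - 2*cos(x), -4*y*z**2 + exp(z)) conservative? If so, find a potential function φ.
No, ∇×F = (-6*y*z - 4*z**2 + 5*exp(x + z), x*sin(x*z), -5*exp(x + z) + 2*sin(x)) ≠ 0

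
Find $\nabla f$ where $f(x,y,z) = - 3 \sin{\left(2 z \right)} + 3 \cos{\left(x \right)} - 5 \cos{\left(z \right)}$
(-3*sin(x), 0, 5*sin(z) - 6*cos(2*z))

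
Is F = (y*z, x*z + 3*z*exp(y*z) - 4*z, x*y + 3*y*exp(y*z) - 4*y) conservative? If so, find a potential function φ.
Yes, F is conservative. φ = x*y*z - 4*y*z + 3*exp(y*z)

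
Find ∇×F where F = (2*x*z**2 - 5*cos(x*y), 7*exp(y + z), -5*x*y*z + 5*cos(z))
(-5*x*z - 7*exp(y + z), z*(4*x + 5*y), -5*x*sin(x*y))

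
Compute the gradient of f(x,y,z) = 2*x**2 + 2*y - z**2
(4*x, 2, -2*z)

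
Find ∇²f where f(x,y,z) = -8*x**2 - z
-16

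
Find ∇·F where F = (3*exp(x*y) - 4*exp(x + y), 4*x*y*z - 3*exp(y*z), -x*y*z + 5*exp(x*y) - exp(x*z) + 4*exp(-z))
-x*y + 4*x*z - x*exp(x*z) + 3*y*exp(x*y) - 3*z*exp(y*z) - 4*exp(x + y) - 4*exp(-z)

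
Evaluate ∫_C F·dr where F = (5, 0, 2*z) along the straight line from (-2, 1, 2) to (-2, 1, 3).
5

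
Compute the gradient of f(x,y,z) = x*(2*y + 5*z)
(2*y + 5*z, 2*x, 5*x)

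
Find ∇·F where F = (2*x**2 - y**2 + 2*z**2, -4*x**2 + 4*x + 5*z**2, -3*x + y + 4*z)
4*x + 4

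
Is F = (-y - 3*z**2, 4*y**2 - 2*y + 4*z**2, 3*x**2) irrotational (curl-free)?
No, ∇×F = (-8*z, -6*x - 6*z, 1)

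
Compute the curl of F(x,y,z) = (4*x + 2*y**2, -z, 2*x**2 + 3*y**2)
(6*y + 1, -4*x, -4*y)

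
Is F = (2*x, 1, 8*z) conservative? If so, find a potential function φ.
Yes, F is conservative. φ = x**2 + y + 4*z**2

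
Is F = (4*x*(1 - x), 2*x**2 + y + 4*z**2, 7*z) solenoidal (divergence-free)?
No, ∇·F = 12 - 8*x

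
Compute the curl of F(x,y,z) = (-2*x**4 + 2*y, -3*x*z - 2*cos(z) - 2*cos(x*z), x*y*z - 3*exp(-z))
(x*z - 2*x*sin(x*z) + 3*x - 2*sin(z), -y*z, 2*z*sin(x*z) - 3*z - 2)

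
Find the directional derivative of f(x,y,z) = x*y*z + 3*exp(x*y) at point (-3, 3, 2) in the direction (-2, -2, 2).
-3*sqrt(3)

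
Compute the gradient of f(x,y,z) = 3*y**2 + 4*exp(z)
(0, 6*y, 4*exp(z))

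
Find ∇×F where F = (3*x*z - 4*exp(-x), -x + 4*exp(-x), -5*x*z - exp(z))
(0, 3*x + 5*z, -1 - 4*exp(-x))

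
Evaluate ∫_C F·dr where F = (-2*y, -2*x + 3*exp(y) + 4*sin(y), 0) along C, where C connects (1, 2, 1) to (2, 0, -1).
-3*exp(2) + 4*cos(2) + 3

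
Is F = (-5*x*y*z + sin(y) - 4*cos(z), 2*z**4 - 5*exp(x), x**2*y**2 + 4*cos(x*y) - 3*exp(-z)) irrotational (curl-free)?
No, ∇×F = (2*x**2*y - 4*x*sin(x*y) - 8*z**3, -2*x*y**2 - 5*x*y + 4*y*sin(x*y) + 4*sin(z), 5*x*z - 5*exp(x) - cos(y))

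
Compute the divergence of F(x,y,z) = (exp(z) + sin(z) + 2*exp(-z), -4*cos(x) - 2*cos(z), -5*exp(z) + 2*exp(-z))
-5*exp(z) - 2*exp(-z)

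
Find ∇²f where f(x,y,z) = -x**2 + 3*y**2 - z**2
2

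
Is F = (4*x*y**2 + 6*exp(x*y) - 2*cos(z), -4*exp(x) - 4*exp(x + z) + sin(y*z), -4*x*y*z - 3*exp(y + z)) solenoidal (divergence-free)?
No, ∇·F = -4*x*y + 4*y**2 + 6*y*exp(x*y) + z*cos(y*z) - 3*exp(y + z)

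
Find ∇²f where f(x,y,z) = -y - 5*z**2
-10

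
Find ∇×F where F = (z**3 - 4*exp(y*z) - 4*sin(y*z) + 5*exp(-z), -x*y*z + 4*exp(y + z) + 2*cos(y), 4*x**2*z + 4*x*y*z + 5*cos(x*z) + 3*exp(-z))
(x*y + 4*x*z - 4*exp(y + z), -8*x*z - 4*y*z - 4*y*exp(y*z) - 4*y*cos(y*z) + 3*z**2 + 5*z*sin(x*z) - 5*exp(-z), z*(-y + 4*exp(y*z) + 4*cos(y*z)))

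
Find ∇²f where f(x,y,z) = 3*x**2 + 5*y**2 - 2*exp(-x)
16 - 2*exp(-x)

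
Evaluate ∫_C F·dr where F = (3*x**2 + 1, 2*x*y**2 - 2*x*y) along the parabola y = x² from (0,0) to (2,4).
2014/35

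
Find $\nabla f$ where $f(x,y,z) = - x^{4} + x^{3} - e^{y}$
(x**2*(3 - 4*x), -exp(y), 0)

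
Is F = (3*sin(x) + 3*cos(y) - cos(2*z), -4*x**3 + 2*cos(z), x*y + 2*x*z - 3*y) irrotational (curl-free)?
No, ∇×F = (x + 2*sin(z) - 3, -y - 2*z + 2*sin(2*z), -12*x**2 + 3*sin(y))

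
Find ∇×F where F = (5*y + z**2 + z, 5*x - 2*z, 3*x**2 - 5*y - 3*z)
(-3, -6*x + 2*z + 1, 0)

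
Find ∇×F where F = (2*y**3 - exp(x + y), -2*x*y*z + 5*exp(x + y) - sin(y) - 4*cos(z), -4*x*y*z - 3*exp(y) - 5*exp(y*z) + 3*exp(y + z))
(2*x*y - 4*x*z - 5*z*exp(y*z) - 3*exp(y) + 3*exp(y + z) - 4*sin(z), 4*y*z, -6*y**2 - 2*y*z + 6*exp(x + y))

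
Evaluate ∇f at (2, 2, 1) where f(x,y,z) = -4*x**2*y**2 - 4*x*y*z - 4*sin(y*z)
(-72, -72 - 4*cos(2), -16 - 8*cos(2))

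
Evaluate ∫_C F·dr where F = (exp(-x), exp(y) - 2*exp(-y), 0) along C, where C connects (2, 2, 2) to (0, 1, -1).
-2*cosh(2) - sinh(1) - 1 + 3*cosh(1)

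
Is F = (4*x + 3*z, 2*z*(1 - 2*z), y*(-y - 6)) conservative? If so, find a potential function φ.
No, ∇×F = (-2*y + 8*z - 8, 3, 0) ≠ 0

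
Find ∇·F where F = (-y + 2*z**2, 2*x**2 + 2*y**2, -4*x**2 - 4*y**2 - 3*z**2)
4*y - 6*z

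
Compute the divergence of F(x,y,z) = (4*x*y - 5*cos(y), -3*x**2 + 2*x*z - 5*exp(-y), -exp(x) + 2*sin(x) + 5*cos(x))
4*y + 5*exp(-y)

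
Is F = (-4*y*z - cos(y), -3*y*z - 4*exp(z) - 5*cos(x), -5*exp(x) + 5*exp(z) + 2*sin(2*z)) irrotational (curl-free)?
No, ∇×F = (3*y + 4*exp(z), -4*y + 5*exp(x), 4*z + 5*sin(x) - sin(y))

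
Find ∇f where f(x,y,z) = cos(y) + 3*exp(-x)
(-3*exp(-x), -sin(y), 0)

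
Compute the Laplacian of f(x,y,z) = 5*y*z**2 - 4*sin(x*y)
4*x**2*sin(x*y) + 4*y**2*sin(x*y) + 10*y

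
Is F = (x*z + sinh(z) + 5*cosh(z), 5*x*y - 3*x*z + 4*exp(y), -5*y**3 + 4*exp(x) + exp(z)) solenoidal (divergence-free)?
No, ∇·F = 5*x + z + 4*exp(y) + exp(z)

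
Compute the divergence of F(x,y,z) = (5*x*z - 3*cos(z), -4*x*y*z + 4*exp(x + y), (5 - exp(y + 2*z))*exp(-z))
-4*x*z + 5*z + 4*exp(x + y) - exp(y + z) - 5*exp(-z)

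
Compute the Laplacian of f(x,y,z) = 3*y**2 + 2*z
6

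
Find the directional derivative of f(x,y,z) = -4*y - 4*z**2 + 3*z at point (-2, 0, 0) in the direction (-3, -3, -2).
3*sqrt(22)/11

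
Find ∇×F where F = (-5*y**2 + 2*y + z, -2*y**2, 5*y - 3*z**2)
(5, 1, 10*y - 2)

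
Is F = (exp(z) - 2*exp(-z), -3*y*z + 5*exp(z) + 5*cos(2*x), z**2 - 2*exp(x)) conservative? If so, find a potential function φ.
No, ∇×F = (3*y - 5*exp(z), 2*exp(x) + exp(z) + 2*exp(-z), -10*sin(2*x)) ≠ 0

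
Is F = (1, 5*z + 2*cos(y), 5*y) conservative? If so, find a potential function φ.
Yes, F is conservative. φ = x + 5*y*z + 2*sin(y)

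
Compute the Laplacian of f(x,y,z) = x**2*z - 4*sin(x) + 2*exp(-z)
2*z + 4*sin(x) + 2*exp(-z)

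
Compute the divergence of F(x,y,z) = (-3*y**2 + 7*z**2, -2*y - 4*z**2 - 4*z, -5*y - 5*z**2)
-10*z - 2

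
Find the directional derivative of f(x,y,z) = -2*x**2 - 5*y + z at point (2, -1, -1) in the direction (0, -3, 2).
17*sqrt(13)/13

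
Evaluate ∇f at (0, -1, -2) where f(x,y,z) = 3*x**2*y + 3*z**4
(0, 0, -96)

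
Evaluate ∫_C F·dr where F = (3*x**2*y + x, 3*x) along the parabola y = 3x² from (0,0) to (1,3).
83/10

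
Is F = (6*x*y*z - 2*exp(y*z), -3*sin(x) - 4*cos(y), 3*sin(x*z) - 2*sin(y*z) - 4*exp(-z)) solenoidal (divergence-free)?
No, ∇·F = 3*x*cos(x*z) + 6*y*z - 2*y*cos(y*z) + 4*sin(y) + 4*exp(-z)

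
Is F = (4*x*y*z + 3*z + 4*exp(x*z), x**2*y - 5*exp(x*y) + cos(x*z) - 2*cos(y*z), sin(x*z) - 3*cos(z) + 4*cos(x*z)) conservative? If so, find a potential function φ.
No, ∇×F = (x*sin(x*z) - 2*y*sin(y*z), 4*x*y + 4*x*exp(x*z) + 4*z*sin(x*z) - z*cos(x*z) + 3, 2*x*y - 4*x*z - 5*y*exp(x*y) - z*sin(x*z)) ≠ 0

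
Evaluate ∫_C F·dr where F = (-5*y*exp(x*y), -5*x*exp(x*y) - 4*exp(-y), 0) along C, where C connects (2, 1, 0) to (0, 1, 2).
-5 + 5*exp(2)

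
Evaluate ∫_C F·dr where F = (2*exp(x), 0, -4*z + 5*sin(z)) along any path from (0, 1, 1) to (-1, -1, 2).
-8 + 2*exp(-1) - 5*cos(2) + 5*cos(1)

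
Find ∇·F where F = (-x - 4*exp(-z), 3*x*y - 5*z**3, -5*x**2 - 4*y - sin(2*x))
3*x - 1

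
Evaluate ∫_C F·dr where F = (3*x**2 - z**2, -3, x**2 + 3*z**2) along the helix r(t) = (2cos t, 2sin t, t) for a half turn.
-24 + 2*pi + 2*pi**2 + pi**3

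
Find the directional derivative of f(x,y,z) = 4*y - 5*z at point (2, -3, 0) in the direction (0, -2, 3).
-23*sqrt(13)/13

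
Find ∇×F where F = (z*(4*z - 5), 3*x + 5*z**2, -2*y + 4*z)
(-10*z - 2, 8*z - 5, 3)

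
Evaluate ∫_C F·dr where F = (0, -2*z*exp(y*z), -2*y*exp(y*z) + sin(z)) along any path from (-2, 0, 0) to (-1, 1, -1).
-2*exp(-1) - cos(1) + 3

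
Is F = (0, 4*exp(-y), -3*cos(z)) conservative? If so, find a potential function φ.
Yes, F is conservative. φ = -3*sin(z) - 4*exp(-y)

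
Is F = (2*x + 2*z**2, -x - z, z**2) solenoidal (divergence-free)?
No, ∇·F = 2*z + 2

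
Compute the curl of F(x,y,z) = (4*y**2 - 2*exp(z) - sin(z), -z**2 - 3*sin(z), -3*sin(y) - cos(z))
(2*z - 3*cos(y) + 3*cos(z), -2*exp(z) - cos(z), -8*y)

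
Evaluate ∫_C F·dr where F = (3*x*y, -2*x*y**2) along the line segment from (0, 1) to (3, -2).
0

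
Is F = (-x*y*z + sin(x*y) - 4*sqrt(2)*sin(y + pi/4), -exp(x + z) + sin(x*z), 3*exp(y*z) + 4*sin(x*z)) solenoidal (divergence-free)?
No, ∇·F = 4*x*cos(x*z) - y*z + 3*y*exp(y*z) + y*cos(x*y)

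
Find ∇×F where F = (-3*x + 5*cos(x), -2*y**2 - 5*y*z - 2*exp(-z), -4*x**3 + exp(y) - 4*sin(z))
(5*y + exp(y) - 2*exp(-z), 12*x**2, 0)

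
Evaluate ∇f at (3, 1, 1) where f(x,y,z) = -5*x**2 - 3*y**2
(-30, -6, 0)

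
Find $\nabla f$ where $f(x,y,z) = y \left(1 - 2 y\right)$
(0, 1 - 4*y, 0)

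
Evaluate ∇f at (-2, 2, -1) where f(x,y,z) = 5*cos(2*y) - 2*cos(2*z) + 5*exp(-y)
(0, -5*exp(-2) - 10*sin(4), -4*sin(2))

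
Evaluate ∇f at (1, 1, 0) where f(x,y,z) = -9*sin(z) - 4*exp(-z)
(0, 0, -5)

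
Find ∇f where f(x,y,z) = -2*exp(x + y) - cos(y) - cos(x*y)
(y*sin(x*y) - 2*exp(x + y), x*sin(x*y) - 2*exp(x + y) + sin(y), 0)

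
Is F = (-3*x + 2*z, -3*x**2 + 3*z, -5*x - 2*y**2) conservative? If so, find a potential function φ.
No, ∇×F = (-4*y - 3, 7, -6*x) ≠ 0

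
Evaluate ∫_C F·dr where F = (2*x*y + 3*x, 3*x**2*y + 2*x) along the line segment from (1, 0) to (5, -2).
242/3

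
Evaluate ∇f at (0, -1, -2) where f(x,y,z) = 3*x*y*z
(6, 0, 0)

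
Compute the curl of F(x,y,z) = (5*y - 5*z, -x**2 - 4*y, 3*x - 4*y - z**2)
(-4, -8, -2*x - 5)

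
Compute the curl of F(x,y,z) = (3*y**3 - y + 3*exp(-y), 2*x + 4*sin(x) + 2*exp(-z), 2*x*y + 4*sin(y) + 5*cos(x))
(2*x + 4*cos(y) + 2*exp(-z), -2*y + 5*sin(x), -9*y**2 + 4*cos(x) + 3 + 3*exp(-y))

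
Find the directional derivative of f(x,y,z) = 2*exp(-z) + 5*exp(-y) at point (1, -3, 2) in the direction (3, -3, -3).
sqrt(3)*(2 + 5*exp(5))*exp(-2)/3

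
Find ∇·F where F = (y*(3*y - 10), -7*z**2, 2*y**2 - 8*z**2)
-16*z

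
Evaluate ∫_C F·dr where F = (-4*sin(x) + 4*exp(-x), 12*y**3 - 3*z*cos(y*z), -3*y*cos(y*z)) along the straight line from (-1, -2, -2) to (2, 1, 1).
-45 - 3*sin(1) + 3*sin(4) - 4*cos(1) + 4*cos(2) - 4*exp(-2) + 4*E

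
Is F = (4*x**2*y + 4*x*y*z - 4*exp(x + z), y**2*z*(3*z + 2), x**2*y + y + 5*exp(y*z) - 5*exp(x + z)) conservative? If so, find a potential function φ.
No, ∇×F = (x**2 - 6*y**2*z - 2*y**2 + 5*z*exp(y*z) + 1, 2*x*y + exp(x + z), 4*x*(-x - z)) ≠ 0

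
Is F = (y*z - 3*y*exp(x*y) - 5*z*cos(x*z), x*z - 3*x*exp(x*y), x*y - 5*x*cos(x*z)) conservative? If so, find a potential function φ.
Yes, F is conservative. φ = x*y*z - 3*exp(x*y) - 5*sin(x*z)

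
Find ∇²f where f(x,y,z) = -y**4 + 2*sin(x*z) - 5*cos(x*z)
x**2*(-2*sin(x*z) + 5*cos(x*z)) - 12*y**2 + z**2*(-2*sin(x*z) + 5*cos(x*z))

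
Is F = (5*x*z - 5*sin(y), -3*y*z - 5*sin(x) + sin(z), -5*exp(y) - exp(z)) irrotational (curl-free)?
No, ∇×F = (3*y - 5*exp(y) - cos(z), 5*x, -5*cos(x) + 5*cos(y))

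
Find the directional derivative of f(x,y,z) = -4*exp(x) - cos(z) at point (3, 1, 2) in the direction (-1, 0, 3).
sqrt(10)*(3*sin(2) + 4*exp(3))/10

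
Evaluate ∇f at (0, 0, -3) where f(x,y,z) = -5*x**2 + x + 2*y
(1, 2, 0)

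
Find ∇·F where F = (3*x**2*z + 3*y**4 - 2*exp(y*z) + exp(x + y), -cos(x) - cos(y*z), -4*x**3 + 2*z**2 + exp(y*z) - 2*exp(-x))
6*x*z + y*exp(y*z) + z*sin(y*z) + 4*z + exp(x + y)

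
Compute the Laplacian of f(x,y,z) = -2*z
0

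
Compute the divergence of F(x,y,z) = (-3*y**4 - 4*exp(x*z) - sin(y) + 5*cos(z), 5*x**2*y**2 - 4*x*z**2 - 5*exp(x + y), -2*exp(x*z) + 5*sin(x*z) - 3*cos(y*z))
10*x**2*y - 2*x*exp(x*z) + 5*x*cos(x*z) + 3*y*sin(y*z) - 4*z*exp(x*z) - 5*exp(x + y)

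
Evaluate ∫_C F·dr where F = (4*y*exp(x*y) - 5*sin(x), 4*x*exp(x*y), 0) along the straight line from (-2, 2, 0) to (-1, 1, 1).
-4*exp(-4) + 4*exp(-1) - 5*cos(2) + 5*cos(1)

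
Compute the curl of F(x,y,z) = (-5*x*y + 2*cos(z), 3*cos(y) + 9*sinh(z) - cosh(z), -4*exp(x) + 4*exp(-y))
(sinh(z) - 9*cosh(z) - 4*exp(-y), 4*exp(x) - 2*sin(z), 5*x)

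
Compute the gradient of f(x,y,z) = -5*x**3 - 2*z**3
(-15*x**2, 0, -6*z**2)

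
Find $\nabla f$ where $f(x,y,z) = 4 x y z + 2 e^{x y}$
(2*y*(2*z + exp(x*y)), 2*x*(2*z + exp(x*y)), 4*x*y)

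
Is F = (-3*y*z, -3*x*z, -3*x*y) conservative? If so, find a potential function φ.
Yes, F is conservative. φ = -3*x*y*z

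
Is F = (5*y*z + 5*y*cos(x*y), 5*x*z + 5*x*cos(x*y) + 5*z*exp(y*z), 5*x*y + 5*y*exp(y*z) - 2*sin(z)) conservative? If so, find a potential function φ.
Yes, F is conservative. φ = 5*x*y*z + 5*exp(y*z) + 5*sin(x*y) + 2*cos(z)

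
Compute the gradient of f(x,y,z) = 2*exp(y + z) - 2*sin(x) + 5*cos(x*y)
(-5*y*sin(x*y) - 2*cos(x), -5*x*sin(x*y) + 2*exp(y + z), 2*exp(y + z))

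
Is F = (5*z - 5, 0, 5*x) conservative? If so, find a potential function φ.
Yes, F is conservative. φ = 5*x*(z - 1)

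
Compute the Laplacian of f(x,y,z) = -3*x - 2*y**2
-4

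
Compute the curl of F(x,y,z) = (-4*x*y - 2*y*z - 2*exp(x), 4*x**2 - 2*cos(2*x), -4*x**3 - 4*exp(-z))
(0, 12*x**2 - 2*y, 12*x + 2*z + 4*sin(2*x))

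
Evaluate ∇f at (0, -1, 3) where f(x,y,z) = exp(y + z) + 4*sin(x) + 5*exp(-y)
(4, E*(-5 + E), exp(2))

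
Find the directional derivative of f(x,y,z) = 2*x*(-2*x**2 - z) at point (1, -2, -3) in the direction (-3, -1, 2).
sqrt(14)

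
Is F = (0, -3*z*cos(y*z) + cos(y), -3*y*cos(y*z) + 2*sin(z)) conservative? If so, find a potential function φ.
Yes, F is conservative. φ = sin(y) - 3*sin(y*z) - 2*cos(z)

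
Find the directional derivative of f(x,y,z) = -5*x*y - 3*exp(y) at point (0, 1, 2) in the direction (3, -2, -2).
3*sqrt(17)*(-5 + 2*E)/17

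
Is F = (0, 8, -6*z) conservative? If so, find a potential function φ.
Yes, F is conservative. φ = 8*y - 3*z**2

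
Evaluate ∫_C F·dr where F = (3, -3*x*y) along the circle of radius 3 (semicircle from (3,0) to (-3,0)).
-72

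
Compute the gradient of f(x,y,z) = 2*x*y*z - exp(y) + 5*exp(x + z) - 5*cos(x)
(2*y*z + 5*exp(x + z) + 5*sin(x), 2*x*z - exp(y), 2*x*y + 5*exp(x + z))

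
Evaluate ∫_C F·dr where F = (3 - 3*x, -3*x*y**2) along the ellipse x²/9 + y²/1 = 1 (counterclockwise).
-9*pi/4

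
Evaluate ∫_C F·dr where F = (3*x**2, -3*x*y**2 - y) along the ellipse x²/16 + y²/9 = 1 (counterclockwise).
-81*pi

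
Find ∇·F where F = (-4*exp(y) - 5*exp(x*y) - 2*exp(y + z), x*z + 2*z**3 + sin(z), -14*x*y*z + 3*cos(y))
y*(-14*x - 5*exp(x*y))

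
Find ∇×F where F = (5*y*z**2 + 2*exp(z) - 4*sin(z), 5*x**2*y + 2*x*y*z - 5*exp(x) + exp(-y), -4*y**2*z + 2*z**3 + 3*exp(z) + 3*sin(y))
(-2*x*y - 8*y*z + 3*cos(y), 10*y*z + 2*exp(z) - 4*cos(z), 10*x*y + 2*y*z - 5*z**2 - 5*exp(x))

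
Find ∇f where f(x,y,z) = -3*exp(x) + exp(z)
(-3*exp(x), 0, exp(z))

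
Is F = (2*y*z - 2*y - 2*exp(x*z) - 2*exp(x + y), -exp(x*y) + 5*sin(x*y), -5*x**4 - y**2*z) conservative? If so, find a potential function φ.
No, ∇×F = (-2*y*z, 20*x**3 - 2*x*exp(x*z) + 2*y, -y*exp(x*y) + 5*y*cos(x*y) - 2*z + 2*exp(x + y) + 2) ≠ 0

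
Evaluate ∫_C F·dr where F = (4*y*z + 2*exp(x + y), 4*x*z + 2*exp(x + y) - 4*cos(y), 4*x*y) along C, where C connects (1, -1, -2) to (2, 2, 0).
-10 - 4*sin(2) - 4*sin(1) + 2*exp(4)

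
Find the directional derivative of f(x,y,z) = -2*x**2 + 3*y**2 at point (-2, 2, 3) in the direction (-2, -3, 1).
-26*sqrt(14)/7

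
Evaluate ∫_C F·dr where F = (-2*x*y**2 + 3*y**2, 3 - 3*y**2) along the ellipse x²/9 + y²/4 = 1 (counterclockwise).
0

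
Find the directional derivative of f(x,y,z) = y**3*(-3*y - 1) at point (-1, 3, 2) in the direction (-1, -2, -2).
234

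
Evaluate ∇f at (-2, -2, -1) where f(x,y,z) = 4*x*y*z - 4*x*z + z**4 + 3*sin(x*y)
(12 - 6*cos(4), 8 - 6*cos(4), 20)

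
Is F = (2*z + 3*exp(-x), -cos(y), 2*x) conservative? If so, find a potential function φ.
Yes, F is conservative. φ = 2*x*z - sin(y) - 3*exp(-x)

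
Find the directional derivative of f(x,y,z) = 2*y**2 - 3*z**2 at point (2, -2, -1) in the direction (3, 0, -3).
-3*sqrt(2)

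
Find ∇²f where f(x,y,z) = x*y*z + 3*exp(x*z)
3*(x**2 + z**2)*exp(x*z)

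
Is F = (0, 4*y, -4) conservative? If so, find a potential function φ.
Yes, F is conservative. φ = 2*y**2 - 4*z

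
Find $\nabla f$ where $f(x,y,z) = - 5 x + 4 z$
(-5, 0, 4)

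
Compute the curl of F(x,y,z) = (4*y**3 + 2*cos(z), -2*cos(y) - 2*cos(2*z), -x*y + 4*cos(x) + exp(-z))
(-x - 4*sin(2*z), y + 4*sin(x) - 2*sin(z), -12*y**2)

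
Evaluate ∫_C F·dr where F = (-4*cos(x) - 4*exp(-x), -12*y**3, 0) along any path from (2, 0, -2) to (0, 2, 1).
-44 - 4*exp(-2) + 4*sin(2)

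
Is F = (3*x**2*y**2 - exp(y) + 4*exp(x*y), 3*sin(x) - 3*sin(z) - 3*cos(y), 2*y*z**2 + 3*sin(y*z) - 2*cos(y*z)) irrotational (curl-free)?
No, ∇×F = (2*z**2 + 2*z*sin(y*z) + 3*z*cos(y*z) + 3*cos(z), 0, -6*x**2*y - 4*x*exp(x*y) + exp(y) + 3*cos(x))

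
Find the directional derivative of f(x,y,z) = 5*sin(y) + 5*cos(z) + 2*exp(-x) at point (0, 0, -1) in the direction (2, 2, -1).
2 - 5*sin(1)/3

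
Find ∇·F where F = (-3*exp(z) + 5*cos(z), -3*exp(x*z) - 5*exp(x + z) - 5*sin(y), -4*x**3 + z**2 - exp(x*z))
-x*exp(x*z) + 2*z - 5*cos(y)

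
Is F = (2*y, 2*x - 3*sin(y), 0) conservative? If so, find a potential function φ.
Yes, F is conservative. φ = 2*x*y + 3*cos(y)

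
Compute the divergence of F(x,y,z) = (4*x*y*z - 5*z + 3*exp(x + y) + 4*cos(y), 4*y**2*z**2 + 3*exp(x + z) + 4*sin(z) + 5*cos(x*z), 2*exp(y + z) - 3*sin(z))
8*y*z**2 + 4*y*z + 3*exp(x + y) + 2*exp(y + z) - 3*cos(z)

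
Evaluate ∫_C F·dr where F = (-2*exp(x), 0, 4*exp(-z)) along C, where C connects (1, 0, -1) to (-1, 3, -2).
2*(-2*exp(3) - 1 + 3*exp(2))*exp(-1)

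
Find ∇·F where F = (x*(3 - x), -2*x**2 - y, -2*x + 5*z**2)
-2*x + 10*z + 2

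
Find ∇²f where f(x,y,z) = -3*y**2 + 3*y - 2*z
-6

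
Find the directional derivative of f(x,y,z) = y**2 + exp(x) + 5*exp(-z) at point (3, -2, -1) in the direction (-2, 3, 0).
2*sqrt(13)*(-exp(3) - 6)/13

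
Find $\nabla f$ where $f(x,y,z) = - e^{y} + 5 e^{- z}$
(0, -exp(y), -5*exp(-z))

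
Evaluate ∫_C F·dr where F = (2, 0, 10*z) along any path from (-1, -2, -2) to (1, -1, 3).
29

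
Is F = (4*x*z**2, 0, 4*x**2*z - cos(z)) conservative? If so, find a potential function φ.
Yes, F is conservative. φ = 2*x**2*z**2 - sin(z)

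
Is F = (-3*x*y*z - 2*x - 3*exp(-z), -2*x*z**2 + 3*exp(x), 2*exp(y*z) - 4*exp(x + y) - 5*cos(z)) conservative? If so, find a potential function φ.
No, ∇×F = (4*x*z + 2*z*exp(y*z) - 4*exp(x + y), -3*x*y + 4*exp(x + y) + 3*exp(-z), 3*x*z - 2*z**2 + 3*exp(x)) ≠ 0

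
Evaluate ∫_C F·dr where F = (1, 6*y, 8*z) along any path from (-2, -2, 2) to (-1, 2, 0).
-15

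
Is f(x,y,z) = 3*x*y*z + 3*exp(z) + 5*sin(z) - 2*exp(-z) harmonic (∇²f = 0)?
No, ∇²f = 3*exp(z) - 5*sin(z) - 2*exp(-z)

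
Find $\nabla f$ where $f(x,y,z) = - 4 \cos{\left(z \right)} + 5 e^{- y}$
(0, -5*exp(-y), 4*sin(z))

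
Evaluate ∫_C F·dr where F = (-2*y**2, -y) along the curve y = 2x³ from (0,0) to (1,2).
-22/7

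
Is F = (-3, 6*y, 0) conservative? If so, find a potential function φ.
Yes, F is conservative. φ = -3*x + 3*y**2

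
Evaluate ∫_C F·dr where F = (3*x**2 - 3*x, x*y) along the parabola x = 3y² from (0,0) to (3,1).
57/4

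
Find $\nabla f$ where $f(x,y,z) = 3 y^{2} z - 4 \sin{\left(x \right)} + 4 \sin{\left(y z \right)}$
(-4*cos(x), 2*z*(3*y + 2*cos(y*z)), y*(3*y + 4*cos(y*z)))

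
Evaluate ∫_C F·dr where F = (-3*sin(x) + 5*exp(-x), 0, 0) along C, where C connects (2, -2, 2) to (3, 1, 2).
3*cos(3) - 5*exp(-3) + 5*exp(-2) - 3*cos(2)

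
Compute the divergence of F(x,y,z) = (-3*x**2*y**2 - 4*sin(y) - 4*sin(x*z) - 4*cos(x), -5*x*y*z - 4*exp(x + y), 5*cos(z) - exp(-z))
-6*x*y**2 - 5*x*z - 4*z*cos(x*z) - 4*exp(x + y) + 4*sin(x) - 5*sin(z) + exp(-z)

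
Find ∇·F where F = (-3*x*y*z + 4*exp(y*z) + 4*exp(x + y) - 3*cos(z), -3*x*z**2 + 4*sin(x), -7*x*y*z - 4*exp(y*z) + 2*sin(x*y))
-7*x*y - 3*y*z - 4*y*exp(y*z) + 4*exp(x + y)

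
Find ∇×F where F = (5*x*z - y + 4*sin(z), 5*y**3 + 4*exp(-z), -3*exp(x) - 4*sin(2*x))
(4*exp(-z), 5*x + 3*exp(x) + 8*cos(2*x) + 4*cos(z), 1)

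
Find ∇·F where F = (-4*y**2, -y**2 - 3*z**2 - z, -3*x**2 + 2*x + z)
1 - 2*y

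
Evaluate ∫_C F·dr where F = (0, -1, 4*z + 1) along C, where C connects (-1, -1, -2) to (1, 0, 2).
3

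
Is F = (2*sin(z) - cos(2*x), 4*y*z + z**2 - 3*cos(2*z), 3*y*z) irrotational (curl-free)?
No, ∇×F = (-4*y + z - 6*sin(2*z), 2*cos(z), 0)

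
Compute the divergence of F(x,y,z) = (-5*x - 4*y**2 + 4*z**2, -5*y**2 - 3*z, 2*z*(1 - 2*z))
-10*y - 8*z - 3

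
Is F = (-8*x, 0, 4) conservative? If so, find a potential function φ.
Yes, F is conservative. φ = -4*x**2 + 4*z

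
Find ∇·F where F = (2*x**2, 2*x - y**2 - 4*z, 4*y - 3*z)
4*x - 2*y - 3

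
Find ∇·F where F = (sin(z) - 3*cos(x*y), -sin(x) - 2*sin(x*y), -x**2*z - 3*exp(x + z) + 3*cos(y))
-x**2 - 2*x*cos(x*y) + 3*y*sin(x*y) - 3*exp(x + z)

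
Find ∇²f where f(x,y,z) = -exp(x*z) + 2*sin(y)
-x**2*exp(x*z) - z**2*exp(x*z) - 2*sin(y)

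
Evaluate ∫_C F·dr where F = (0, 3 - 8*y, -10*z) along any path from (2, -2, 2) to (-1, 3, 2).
-5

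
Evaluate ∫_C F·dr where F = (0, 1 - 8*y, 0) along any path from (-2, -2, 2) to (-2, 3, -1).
-15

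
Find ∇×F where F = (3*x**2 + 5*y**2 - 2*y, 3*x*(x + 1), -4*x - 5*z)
(0, 4, 6*x - 10*y + 5)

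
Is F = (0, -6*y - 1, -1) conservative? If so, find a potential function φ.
Yes, F is conservative. φ = -3*y**2 - y - z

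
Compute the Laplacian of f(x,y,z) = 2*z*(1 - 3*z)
-12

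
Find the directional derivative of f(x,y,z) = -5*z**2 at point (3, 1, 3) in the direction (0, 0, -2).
30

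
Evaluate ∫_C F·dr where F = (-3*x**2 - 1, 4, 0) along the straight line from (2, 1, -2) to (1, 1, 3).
8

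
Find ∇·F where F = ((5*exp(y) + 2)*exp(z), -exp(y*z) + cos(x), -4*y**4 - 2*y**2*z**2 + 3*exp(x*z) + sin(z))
3*x*exp(x*z) - 4*y**2*z - z*exp(y*z) + cos(z)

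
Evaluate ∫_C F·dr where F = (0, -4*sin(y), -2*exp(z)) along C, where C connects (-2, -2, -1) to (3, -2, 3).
2*(1 - exp(4))*exp(-1)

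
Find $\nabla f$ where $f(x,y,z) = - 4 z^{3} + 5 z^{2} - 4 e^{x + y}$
(-4*exp(x + y), -4*exp(x + y), 2*z*(5 - 6*z))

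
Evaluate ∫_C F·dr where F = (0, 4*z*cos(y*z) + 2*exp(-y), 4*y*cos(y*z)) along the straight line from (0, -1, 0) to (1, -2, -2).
-2*exp(2) + 4*sin(4) + 2*E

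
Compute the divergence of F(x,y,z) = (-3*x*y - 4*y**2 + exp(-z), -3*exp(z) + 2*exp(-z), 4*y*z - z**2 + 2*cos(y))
y - 2*z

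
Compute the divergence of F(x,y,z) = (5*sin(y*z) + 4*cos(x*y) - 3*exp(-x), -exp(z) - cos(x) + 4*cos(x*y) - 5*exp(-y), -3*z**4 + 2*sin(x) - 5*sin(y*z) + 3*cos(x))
-4*x*sin(x*y) - 4*y*sin(x*y) - 5*y*cos(y*z) - 12*z**3 + 5*exp(-y) + 3*exp(-x)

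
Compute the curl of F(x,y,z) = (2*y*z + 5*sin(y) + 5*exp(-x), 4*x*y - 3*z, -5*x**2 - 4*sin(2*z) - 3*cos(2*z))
(3, 10*x + 2*y, 4*y - 2*z - 5*cos(y))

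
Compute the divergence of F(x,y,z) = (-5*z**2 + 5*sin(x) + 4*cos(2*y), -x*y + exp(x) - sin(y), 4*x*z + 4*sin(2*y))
3*x + 5*cos(x) - cos(y)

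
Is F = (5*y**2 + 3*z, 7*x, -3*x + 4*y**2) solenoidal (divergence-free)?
Yes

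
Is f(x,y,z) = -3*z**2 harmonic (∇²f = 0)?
No, ∇²f = -6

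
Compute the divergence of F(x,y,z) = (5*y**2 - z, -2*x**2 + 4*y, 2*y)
4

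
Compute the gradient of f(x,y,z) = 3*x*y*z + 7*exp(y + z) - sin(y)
(3*y*z, 3*x*z + 7*exp(y + z) - cos(y), 3*x*y + 7*exp(y + z))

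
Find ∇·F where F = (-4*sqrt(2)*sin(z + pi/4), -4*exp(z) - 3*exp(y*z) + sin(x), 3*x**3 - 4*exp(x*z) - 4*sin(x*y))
-4*x*exp(x*z) - 3*z*exp(y*z)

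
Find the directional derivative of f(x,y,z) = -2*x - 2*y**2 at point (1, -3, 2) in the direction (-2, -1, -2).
-8/3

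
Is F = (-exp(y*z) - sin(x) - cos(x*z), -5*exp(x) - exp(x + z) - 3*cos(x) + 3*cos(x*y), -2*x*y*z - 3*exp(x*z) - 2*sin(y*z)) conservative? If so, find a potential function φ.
No, ∇×F = (-2*x*z - 2*z*cos(y*z) + exp(x + z), x*sin(x*z) + 2*y*z - y*exp(y*z) + 3*z*exp(x*z), -3*y*sin(x*y) + z*exp(y*z) - 5*exp(x) - exp(x + z) + 3*sin(x)) ≠ 0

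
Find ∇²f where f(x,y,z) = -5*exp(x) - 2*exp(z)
-5*exp(x) - 2*exp(z)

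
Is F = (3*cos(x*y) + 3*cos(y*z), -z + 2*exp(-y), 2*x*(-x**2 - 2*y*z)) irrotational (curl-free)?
No, ∇×F = (-4*x*z + 1, 6*x**2 + 4*y*z - 3*y*sin(y*z), 3*x*sin(x*y) + 3*z*sin(y*z))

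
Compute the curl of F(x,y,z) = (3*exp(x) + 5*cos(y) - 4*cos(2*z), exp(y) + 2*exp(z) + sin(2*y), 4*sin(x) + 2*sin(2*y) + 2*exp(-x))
(-2*exp(z) + 4*cos(2*y), 8*sin(2*z) - 4*cos(x) + 2*exp(-x), 5*sin(y))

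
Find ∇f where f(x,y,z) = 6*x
(6, 0, 0)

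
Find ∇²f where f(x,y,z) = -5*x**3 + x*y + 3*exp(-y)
-30*x + 3*exp(-y)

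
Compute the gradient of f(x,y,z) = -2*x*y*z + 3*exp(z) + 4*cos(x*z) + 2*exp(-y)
(-2*z*(y + 2*sin(x*z)), -2*x*z - 2*exp(-y), -2*x*y - 4*x*sin(x*z) + 3*exp(z))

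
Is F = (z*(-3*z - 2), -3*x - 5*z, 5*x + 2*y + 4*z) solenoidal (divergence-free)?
No, ∇·F = 4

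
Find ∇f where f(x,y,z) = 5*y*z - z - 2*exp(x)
(-2*exp(x), 5*z, 5*y - 1)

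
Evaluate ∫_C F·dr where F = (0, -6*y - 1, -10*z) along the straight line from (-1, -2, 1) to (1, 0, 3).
-30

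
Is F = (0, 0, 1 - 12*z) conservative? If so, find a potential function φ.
Yes, F is conservative. φ = z*(1 - 6*z)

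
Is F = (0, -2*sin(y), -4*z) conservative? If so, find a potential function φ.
Yes, F is conservative. φ = -2*z**2 + 2*cos(y)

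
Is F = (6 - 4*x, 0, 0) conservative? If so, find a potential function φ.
Yes, F is conservative. φ = 2*x*(3 - x)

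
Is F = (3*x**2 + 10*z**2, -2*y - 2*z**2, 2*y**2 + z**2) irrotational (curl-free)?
No, ∇×F = (4*y + 4*z, 20*z, 0)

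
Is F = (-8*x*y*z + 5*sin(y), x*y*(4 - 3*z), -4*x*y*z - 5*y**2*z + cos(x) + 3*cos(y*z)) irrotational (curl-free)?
No, ∇×F = (3*x*y - 4*x*z - 10*y*z - 3*z*sin(y*z), -8*x*y + 4*y*z + sin(x), 8*x*z - y*(3*z - 4) - 5*cos(y))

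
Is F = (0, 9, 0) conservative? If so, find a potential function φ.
Yes, F is conservative. φ = 9*y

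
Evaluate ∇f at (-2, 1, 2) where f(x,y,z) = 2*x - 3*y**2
(2, -6, 0)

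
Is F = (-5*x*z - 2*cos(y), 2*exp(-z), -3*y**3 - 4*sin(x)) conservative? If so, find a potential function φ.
No, ∇×F = (-9*y**2 + 2*exp(-z), -5*x + 4*cos(x), -2*sin(y)) ≠ 0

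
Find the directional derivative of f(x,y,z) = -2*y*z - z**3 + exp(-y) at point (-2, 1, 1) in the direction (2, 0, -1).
sqrt(5)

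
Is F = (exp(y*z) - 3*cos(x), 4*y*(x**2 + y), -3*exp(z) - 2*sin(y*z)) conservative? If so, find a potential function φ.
No, ∇×F = (-2*z*cos(y*z), y*exp(y*z), 8*x*y - z*exp(y*z)) ≠ 0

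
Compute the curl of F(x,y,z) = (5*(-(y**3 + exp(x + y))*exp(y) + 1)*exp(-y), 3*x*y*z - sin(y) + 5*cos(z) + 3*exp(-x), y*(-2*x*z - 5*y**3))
(-3*x*y - 2*x*z - 20*y**3 + 5*sin(z), 2*y*z, 15*y**2 + 3*y*z + 5*exp(x + y) + 5*exp(-y) - 3*exp(-x))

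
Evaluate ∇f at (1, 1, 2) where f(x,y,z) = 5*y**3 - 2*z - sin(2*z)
(0, 15, -4*cos(2)**2)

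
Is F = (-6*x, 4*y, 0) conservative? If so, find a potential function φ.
Yes, F is conservative. φ = -3*x**2 + 2*y**2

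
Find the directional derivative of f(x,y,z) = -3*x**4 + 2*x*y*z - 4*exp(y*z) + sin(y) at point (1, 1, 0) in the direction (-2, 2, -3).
2*sqrt(17)*(cos(1) + 15)/17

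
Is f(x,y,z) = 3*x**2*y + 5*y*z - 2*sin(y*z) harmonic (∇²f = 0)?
No, ∇²f = 2*y**2*sin(y*z) + 6*y + 2*z**2*sin(y*z)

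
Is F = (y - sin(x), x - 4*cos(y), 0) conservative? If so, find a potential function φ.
Yes, F is conservative. φ = x*y - 4*sin(y) + cos(x)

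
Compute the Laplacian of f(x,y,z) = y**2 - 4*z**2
-6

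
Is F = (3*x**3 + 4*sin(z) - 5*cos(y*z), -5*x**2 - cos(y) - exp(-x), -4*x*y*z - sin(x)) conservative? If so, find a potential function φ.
No, ∇×F = (-4*x*z, 4*y*z + 5*y*sin(y*z) + cos(x) + 4*cos(z), -10*x - 5*z*sin(y*z) + exp(-x)) ≠ 0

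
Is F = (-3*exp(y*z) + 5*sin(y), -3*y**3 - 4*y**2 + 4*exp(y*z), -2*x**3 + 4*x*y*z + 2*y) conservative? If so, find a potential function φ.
No, ∇×F = (4*x*z - 4*y*exp(y*z) + 2, 6*x**2 - 4*y*z - 3*y*exp(y*z), 3*z*exp(y*z) - 5*cos(y)) ≠ 0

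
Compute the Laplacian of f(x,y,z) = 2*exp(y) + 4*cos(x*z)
-4*x**2*cos(x*z) - 4*z**2*cos(x*z) + 2*exp(y)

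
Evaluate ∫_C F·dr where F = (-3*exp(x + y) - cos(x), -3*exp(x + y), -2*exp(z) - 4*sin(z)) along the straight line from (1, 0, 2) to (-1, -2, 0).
-3*exp(-3) - 4*cos(2) + 2*sin(1) + 2 + 3*E + 2*exp(2)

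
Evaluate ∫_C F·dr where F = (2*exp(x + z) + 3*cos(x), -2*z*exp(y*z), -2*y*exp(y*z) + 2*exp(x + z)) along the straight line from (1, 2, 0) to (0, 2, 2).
-2*exp(4) - 2*E - 3*sin(1) + 2 + 2*exp(2)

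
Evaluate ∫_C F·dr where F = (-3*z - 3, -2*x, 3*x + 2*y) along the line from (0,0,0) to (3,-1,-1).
-5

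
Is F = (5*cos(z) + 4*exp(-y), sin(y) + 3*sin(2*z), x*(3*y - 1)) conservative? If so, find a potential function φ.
No, ∇×F = (3*x - 6*cos(2*z), -3*y - 5*sin(z) + 1, 4*exp(-y)) ≠ 0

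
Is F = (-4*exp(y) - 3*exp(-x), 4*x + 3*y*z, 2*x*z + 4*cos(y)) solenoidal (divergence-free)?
No, ∇·F = 2*x + 3*z + 3*exp(-x)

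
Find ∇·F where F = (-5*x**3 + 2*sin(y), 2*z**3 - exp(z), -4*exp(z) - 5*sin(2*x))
-15*x**2 - 4*exp(z)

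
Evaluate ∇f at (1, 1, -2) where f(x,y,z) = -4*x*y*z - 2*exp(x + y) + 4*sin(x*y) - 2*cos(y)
(-2*exp(2) + 4*cos(1) + 8, -2*exp(2) + 2*sin(1) + 4*cos(1) + 8, -4)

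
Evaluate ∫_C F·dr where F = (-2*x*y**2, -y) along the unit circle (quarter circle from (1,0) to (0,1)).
0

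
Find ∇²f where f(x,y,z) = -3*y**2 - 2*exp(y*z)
-2*y**2*exp(y*z) - 2*z**2*exp(y*z) - 6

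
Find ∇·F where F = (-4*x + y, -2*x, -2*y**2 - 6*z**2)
-12*z - 4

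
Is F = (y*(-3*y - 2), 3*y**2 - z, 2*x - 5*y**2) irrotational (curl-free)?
No, ∇×F = (1 - 10*y, -2, 6*y + 2)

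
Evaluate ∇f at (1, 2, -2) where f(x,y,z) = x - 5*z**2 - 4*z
(1, 0, 16)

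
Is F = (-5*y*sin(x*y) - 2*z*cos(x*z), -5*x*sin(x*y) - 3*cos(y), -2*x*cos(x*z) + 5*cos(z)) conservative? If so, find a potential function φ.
Yes, F is conservative. φ = -3*sin(y) + 5*sin(z) - 2*sin(x*z) + 5*cos(x*y)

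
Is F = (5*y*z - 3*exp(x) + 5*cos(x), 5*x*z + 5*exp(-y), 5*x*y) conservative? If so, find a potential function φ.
Yes, F is conservative. φ = 5*x*y*z - 3*exp(x) + 5*sin(x) - 5*exp(-y)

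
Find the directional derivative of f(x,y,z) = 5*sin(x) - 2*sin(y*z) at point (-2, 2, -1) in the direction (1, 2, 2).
cos(2)/3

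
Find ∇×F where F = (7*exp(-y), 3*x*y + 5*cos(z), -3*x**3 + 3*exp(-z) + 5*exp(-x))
(5*sin(z), 9*x**2 + 5*exp(-x), 3*y + 7*exp(-y))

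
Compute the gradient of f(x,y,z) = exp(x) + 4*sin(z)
(exp(x), 0, 4*cos(z))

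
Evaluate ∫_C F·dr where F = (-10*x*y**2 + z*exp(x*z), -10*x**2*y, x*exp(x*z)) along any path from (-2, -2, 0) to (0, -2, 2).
80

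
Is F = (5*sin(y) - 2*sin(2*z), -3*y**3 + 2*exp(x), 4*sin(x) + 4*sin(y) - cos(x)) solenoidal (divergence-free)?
No, ∇·F = -9*y**2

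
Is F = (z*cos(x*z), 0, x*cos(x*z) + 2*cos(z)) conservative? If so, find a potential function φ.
Yes, F is conservative. φ = 2*sin(z) + sin(x*z)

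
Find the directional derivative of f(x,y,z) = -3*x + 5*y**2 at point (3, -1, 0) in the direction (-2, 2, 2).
-7*sqrt(3)/3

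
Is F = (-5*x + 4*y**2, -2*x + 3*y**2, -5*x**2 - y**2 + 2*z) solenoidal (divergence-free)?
No, ∇·F = 6*y - 3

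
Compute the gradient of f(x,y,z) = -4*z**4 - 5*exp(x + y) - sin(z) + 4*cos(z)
(-5*exp(x + y), -5*exp(x + y), -16*z**3 - 4*sin(z) - cos(z))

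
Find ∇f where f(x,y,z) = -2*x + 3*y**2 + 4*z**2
(-2, 6*y, 8*z)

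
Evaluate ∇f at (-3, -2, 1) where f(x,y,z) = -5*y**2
(0, 20, 0)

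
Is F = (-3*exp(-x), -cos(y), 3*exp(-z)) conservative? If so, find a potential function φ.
Yes, F is conservative. φ = -sin(y) - 3*exp(-z) + 3*exp(-x)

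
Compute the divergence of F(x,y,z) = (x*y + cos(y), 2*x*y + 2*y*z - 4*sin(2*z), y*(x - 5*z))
2*x - 4*y + 2*z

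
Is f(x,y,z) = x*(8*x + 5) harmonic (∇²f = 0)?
No, ∇²f = 16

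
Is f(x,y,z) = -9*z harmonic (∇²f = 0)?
Yes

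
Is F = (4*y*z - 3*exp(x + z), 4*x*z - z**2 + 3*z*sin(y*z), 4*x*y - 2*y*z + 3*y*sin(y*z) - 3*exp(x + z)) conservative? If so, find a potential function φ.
Yes, F is conservative. φ = 4*x*y*z - y*z**2 - 3*exp(x + z) - 3*cos(y*z)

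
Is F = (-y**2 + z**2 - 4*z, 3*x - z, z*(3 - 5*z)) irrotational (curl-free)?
No, ∇×F = (1, 2*z - 4, 2*y + 3)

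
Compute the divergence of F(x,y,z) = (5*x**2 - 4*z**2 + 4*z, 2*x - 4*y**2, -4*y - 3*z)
10*x - 8*y - 3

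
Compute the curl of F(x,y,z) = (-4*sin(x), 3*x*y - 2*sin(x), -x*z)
(0, z, 3*y - 2*cos(x))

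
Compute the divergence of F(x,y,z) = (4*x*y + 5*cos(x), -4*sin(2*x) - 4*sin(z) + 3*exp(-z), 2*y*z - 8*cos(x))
6*y - 5*sin(x)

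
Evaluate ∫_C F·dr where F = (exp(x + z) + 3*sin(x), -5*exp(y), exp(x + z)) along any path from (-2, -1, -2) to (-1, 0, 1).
-4 - 3*cos(1) + 3*cos(2) - exp(-4) + 5*exp(-1)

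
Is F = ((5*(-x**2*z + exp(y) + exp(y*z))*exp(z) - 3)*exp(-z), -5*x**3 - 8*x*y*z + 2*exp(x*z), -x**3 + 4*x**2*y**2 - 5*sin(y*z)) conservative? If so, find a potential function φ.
No, ∇×F = (8*x**2*y + 8*x*y - 2*x*exp(x*z) - 5*z*cos(y*z), -2*x**2 - 8*x*y**2 + 5*y*exp(y*z) + 3*exp(-z), -15*x**2 - 8*y*z + 2*z*exp(x*z) - 5*z*exp(y*z) - 5*exp(y)) ≠ 0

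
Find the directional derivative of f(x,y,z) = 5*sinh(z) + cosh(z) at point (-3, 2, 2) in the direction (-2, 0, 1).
sqrt(5)*(sinh(2)/5 + cosh(2))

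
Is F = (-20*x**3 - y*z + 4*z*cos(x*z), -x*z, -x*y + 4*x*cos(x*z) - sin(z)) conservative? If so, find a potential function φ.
Yes, F is conservative. φ = -5*x**4 - x*y*z + 4*sin(x*z) + cos(z)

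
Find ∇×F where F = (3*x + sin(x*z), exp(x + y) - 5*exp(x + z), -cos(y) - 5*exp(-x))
(5*exp(x + z) + sin(y), x*cos(x*z) - 5*exp(-x), exp(x + y) - 5*exp(x + z))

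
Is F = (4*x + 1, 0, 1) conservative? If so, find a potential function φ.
Yes, F is conservative. φ = 2*x**2 + x + z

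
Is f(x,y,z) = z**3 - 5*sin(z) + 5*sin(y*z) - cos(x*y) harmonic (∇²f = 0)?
No, ∇²f = x**2*cos(x*y) - 5*y**2*sin(y*z) + y**2*cos(x*y) - 5*z**2*sin(y*z) + 6*z + 5*sin(z)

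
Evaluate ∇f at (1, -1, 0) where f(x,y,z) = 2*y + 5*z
(0, 2, 5)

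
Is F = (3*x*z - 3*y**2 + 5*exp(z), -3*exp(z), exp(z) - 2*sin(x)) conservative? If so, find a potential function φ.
No, ∇×F = (3*exp(z), 3*x + 5*exp(z) + 2*cos(x), 6*y) ≠ 0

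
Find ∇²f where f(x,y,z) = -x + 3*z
0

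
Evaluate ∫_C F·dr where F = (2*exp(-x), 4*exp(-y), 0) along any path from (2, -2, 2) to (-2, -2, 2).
-4*sinh(2)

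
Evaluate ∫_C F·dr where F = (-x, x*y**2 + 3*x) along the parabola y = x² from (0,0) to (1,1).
25/14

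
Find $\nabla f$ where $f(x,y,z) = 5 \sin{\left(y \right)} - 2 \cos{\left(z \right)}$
(0, 5*cos(y), 2*sin(z))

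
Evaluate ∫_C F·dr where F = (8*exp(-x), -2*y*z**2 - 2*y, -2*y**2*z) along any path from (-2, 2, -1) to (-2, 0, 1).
8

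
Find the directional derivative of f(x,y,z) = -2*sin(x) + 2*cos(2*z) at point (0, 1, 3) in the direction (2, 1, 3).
-2*sqrt(14)*(3*sin(6) + 1)/7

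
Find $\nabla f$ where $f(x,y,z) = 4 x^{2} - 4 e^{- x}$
(8*x + 4*exp(-x), 0, 0)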